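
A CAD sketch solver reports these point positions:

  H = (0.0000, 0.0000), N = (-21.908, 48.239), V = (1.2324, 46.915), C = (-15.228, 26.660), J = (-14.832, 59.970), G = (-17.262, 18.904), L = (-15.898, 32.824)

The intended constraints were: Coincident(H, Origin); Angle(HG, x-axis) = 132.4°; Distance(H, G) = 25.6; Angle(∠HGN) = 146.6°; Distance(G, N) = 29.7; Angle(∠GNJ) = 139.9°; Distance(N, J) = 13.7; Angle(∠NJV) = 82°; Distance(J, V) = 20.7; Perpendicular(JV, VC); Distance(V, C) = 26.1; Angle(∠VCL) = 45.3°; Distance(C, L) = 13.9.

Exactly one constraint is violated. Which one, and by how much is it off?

Distance(C, L) = 13.9 — off by 7.70.

H = (0.00, 0.00) ✓; HG at 132.4° ✓; |HG| = 25.60 ✓; ∠HGN = 146.6° ✓; |GN| = 29.70 ✓; ∠GNJ = 139.9° ✓; |NJ| = 13.70 ✓; ∠NJV = 82.00° ✓; |JV| = 20.70 ✓; ∠(JV, VC) = 90.00° ✓; |VC| = 26.10 ✓; ∠VCL = 45.30° ✓; |CL| = 6.200 ✗.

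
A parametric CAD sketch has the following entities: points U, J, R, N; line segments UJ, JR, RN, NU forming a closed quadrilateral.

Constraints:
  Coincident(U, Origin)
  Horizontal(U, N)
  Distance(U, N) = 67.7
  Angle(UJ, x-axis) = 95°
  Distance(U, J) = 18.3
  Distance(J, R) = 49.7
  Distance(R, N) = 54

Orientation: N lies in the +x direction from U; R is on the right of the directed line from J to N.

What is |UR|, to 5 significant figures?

33.342

Checks: |JR| = 49.70 ✓; |RN| = 54.00 ✓.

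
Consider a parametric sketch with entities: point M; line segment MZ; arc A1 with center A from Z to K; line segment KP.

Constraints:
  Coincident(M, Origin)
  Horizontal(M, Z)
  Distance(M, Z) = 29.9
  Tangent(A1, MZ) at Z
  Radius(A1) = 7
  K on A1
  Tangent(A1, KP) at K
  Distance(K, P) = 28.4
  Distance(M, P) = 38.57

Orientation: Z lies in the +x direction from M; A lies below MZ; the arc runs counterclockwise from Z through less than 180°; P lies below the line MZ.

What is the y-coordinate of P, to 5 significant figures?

-33.896

M is at the origin; M and Z share the same y with |MZ| = 29.9 and Z on the +x side, so Z = (29.900, 0.0000). A1 meets MZ tangentially, so AZ is at right angles to MZ, so A = Z + (0, -7) = (29.900, -7.0000). Since AK ⟂ KP (tangency), |AP| = √(7.0² + 28.4²) = 29.250 regardless of where K sits on A1. So P lies on both circle(M, 38.57) and circle(A, 29.250); the below-MZ intersection is P = (18.404, -33.896). K is the foot of the tangent from P: K = (22.992, -5.8691).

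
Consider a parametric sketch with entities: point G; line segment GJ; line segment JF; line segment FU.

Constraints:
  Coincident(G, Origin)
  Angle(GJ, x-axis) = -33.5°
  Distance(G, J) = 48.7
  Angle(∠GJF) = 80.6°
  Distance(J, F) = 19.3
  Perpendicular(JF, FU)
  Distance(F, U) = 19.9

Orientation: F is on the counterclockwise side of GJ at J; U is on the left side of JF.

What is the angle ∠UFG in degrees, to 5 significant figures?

13.287°

∠GJF = 80.6°, so JF runs at -33.5° + (180° − 80.6°) = 65.900° from the x-axis; with |JF| = 19.3, F = J + 19.3·(cos 65.900°, sin 65.900°) = (48.491, -9.2616). JF ⟂ FU; with |FU| = 19.9 on the left of JF, U = F + 19.9·(-0.91283, 0.40833) = (30.326, -1.1359). Then cos ∠UFG = FU·FG / (|FU||FG|), giving 13.287°.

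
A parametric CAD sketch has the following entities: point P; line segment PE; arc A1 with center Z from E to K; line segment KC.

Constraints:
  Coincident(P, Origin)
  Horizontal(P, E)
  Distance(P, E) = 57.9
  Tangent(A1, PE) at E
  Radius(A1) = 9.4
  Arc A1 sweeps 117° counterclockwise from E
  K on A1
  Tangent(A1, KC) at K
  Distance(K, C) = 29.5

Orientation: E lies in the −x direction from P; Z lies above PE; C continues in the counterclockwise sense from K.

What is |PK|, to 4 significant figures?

51.38

Tangency of A1 to PE means the radius ZE is perpendicular to PE, so Z = E + (0, 9.4) = (-57.90, 9.400). On A1, E sits at bearing -90° from Z; a 117° counterclockwise sweep puts K at bearing 27°, so K = Z + 9.4·(cos 27°, sin 27°) = (-49.52, 13.67). Then |PK| = |K − P| = 51.38.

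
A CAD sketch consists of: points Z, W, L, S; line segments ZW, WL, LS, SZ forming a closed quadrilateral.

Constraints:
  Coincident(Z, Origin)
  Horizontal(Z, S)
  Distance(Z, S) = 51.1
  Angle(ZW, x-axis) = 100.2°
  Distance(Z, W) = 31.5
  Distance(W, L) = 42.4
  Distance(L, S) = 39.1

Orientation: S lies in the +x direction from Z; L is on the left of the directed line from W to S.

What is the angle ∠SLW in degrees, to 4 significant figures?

104.8°

Checks: |WL| = 42.40 ✓; |LS| = 39.10 ✓.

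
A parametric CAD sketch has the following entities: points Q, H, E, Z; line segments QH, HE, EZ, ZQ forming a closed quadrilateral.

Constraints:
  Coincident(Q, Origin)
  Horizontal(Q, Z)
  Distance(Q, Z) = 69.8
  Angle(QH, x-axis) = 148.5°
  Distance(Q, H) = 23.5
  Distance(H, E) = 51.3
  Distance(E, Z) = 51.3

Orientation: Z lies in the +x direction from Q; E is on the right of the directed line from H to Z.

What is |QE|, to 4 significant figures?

27.92

Q is at the origin; Q and Z share the same y with |QZ| = 69.8 and Z in +x, so Z = (69.8, 0). QH runs at 148.5° with |QH| = 23.5, so H = (-20.04, 12.28). E is determined by |HE| = 51.3 and |EZ| = 51.3 together: it lies at the intersection of circle(H, 51.3) and circle(Z, 51.3). With |HZ| = 90.67, the foot of the radical line on HZ is 45.34 from H and the perpendicular offset is √(51.3² − 45.34²) = 24.01. Taking the right-of-HZ solution: E = (21.63, -17.65).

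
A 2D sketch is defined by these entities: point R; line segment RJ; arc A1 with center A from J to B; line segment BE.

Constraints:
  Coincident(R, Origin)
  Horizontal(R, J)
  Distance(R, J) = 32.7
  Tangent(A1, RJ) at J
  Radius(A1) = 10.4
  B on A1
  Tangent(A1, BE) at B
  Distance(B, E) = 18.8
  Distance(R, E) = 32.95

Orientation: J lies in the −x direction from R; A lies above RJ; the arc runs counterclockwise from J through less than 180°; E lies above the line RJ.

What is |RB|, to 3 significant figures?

24.0

Checks: |AB| = 10.40 ✓; ∠(AB, BE) = 90.00° ✓; |BE| = 18.80 ✓; |RE| = 32.95 ✓.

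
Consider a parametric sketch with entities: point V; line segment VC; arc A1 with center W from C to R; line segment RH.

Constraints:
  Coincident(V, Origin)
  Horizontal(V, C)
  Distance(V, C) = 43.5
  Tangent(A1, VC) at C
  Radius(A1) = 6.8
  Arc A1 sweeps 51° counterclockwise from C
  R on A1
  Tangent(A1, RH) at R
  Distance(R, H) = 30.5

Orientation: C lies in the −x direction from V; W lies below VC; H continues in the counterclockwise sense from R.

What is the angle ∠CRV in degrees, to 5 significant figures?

22.542°

V is at the origin; VC is horizontal with |VC| = 43.5 and C on the −x side, so C = (-43.500, 0.0000). A1 meets VC tangentially, so WC is at right angles to VC, so W = C + (0, -6.8) = (-43.500, -6.8000). On A1, C sits at bearing 90° from W; a 51° counterclockwise sweep puts R at bearing 141°, so R = W + 6.8·(cos 141°, sin 141°) = (-48.785, -2.5206). Then cos ∠CRV = RC·RV / (|RC||RV|), giving 22.542°.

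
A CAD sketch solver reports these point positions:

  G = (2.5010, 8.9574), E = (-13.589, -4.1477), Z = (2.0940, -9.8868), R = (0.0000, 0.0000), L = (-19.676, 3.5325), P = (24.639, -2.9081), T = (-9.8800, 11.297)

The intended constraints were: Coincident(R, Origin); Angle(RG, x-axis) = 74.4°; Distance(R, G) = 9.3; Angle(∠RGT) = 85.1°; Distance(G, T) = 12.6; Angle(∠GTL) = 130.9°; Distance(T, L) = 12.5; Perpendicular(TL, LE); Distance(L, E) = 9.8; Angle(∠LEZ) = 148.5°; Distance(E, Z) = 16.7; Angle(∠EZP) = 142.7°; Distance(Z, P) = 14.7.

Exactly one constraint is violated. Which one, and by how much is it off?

Distance(Z, P) = 14.7 — off by 8.90.

R = (0.00, 0.00) ✓; RG at 74.40° ✓; |RG| = 9.300 ✓; ∠RGT = 85.10° ✓; |GT| = 12.60 ✓; ∠GTL = 130.9° ✓; |TL| = 12.50 ✓; ∠(TL, LE) = 90.00° ✓; |LE| = 9.800 ✓; ∠LEZ = 148.5° ✓; |EZ| = 16.70 ✓; ∠EZP = 142.7° ✓; |ZP| = 23.60 ✗.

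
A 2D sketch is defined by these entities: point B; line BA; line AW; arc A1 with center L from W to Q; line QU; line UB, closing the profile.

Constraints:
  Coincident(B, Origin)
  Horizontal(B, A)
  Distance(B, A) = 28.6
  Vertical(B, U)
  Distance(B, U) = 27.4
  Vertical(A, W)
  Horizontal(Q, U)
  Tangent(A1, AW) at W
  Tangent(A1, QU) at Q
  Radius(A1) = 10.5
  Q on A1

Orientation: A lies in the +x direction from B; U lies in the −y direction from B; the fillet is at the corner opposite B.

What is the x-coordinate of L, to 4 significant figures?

18.10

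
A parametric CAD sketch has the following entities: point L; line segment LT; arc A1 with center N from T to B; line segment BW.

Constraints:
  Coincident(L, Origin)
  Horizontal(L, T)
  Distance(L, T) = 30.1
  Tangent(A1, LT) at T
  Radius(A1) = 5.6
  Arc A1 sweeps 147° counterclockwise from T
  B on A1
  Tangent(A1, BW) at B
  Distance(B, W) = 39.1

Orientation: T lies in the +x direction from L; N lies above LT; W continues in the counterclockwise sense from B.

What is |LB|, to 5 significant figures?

34.712

The tangent condition forces NT to be normal to LT, so N = T + (0, 5.6) = (30.100, 5.6000). On A1, T sits at bearing -90° from N; a 147° counterclockwise sweep puts B at bearing 57°, so B = N + 5.6·(cos 57°, sin 57°) = (33.150, 10.297). Then |LB| = |B − L| = 34.712.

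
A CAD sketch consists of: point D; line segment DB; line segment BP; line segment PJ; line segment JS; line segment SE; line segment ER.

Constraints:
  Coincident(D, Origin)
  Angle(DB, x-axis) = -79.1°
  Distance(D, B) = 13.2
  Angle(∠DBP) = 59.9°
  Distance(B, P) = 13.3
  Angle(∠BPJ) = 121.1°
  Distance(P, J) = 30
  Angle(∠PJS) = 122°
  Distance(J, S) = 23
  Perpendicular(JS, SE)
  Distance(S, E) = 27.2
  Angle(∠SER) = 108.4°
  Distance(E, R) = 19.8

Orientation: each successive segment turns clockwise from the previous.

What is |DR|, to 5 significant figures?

9.9877

D is at the origin; DB runs at -79.1° with length 13.2, so B = (2.4961, -12.962). ∠DBP = 59.9° gives BP at 160.80° from the x-axis; with |BP| = 13.3, P = (-10.064, -8.5879). ∠BPJ = 121.1° gives PJ at 101.90° from the x-axis; with |PJ| = 30.0, J = (-16.250, 20.767). ∠PJS = 122.0° gives JS at 43.900° from the x-axis; with |JS| = 23.0, S = (0.32240, 36.716). JS is perpendicular to SE, so SE runs at -46.100°; with |SE| = 27.2, E = (19.183, 17.117). ∠SER = 108.4° gives ER at -117.70° from the x-axis; with |ER| = 19.8, R = (9.9791, -0.41420). Then |DR| = |R − D| = 9.9877.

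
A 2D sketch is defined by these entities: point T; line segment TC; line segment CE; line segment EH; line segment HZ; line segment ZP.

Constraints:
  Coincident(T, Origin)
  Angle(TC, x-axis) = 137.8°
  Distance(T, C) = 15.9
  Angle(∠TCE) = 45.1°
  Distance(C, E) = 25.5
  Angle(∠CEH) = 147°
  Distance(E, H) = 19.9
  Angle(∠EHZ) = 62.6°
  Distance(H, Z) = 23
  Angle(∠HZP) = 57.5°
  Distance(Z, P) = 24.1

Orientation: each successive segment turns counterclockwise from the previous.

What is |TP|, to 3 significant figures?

17.9

∠EHZ = 62.6° gives HZ at 63.1° from the x-axis; with |HZ| = 23.0, Z = (11.4, -10.4). ∠HZP = 57.5° gives ZP at -174° from the x-axis; with |ZP| = 24.1, P = (-12.5, -12.8). Then |TP| = |P − T| = 17.9.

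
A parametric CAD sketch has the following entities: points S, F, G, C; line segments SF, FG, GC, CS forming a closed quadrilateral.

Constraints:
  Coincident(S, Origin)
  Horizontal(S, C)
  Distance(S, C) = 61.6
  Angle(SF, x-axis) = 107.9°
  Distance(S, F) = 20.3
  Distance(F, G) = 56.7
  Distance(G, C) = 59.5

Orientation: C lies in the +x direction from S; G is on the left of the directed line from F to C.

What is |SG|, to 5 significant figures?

66.628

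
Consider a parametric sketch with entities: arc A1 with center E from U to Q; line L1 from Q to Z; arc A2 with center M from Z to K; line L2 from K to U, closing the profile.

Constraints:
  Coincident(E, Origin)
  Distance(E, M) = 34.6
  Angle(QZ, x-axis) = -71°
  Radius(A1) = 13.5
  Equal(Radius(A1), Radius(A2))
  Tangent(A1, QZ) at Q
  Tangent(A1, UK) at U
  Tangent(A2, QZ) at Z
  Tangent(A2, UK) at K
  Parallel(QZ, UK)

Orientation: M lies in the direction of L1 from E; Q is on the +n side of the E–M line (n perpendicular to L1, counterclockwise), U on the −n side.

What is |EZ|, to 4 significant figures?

37.14

Tangency of A1 to both parallel lines with radius 13.5 puts Q and U at E ± 13.5·n: Q = (12.76, 4.395), U = (-12.76, -4.395). Equal radii place Z and K the same way about M: Z = M + 13.5·n = (24.03, -28.32), K = M − 13.5·n = (-1.500, -37.11). Then |EZ| = |Z − E| = 37.14.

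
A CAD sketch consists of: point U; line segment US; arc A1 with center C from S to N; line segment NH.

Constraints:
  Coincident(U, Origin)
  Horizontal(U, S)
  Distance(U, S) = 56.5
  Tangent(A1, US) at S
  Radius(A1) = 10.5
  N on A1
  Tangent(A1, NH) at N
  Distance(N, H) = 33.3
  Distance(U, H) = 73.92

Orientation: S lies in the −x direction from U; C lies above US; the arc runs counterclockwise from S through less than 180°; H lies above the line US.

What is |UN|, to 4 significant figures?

48.78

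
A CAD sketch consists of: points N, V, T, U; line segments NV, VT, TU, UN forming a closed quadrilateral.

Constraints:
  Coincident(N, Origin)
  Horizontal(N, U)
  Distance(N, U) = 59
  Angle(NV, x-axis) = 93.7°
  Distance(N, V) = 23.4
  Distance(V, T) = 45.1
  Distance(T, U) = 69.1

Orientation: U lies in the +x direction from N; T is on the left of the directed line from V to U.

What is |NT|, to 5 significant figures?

64.920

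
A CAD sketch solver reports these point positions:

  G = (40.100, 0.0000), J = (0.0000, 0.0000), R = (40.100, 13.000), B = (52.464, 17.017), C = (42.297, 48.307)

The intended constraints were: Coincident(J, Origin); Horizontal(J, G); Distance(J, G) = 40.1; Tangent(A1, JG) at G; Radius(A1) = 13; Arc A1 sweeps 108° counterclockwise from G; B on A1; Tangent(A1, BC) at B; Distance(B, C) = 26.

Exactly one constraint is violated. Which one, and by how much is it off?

Distance(B, C) = 26 — off by 6.90.

J = (0.00, 0.00) ✓; J.y = 0.00, G.y = 0.00 ✓; |JG| = 40.10 ✓; ∠(RG, GJ) = 90.00° ✓; |RG| = 13.00 ✓; bearing(R→B) − bearing(R→G) = 108.0° ✓; |RB| = 13.00 ✓; ∠(RB, BC) = 90.00° ✓; |BC| = 32.90 ✗.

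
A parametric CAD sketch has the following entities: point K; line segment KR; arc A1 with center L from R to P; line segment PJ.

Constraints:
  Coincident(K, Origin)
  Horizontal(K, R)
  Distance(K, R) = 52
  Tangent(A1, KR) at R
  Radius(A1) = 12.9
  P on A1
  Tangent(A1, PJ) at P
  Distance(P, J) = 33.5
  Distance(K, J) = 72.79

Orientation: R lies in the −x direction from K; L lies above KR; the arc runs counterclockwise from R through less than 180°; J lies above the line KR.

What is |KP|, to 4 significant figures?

44.18

K is at the origin; KR is horizontal with |KR| = 52.0 and R on the −x side, so R = (-52.00, 0.000). Since A1 is tangent to KR there, LR ⟂ KR, so L = R + (0, 12.9) = (-52.00, 12.90). Since LP ⟂ PJ (tangency), |LJ| = √(12.9² + 33.5²) = 35.90 regardless of where P sits on A1. So J lies on both circle(K, 72.79) and circle(L, 35.90); the above-KR intersection is J = (-54.06, 48.74). P is the foot of the tangent from J: P = (-40.25, 18.22).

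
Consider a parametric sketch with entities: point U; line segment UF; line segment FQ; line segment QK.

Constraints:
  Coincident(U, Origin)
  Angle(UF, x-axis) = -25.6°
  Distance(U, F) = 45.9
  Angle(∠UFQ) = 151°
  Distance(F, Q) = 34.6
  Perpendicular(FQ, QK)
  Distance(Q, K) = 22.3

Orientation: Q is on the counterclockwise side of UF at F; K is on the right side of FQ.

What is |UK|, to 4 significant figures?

87.02

U is at the origin; UF runs at -25.6° with length 45.9, so F = 45.9·(cos -25.6°, sin -25.6°) = (41.39, -19.83). ∠UFQ = 151.0°, so FQ runs at -25.6° + (180° − 151.0°) = 3.400° from the x-axis; with |FQ| = 34.6, Q = F + 34.6·(cos 3.400°, sin 3.400°) = (75.93, -17.78). FQ ⟂ QK; with |QK| = 22.3 on the right of FQ, K = Q + 22.3·(0.05931, -0.9982) = (77.26, -40.04). Then |UK| = |K − U| = 87.02.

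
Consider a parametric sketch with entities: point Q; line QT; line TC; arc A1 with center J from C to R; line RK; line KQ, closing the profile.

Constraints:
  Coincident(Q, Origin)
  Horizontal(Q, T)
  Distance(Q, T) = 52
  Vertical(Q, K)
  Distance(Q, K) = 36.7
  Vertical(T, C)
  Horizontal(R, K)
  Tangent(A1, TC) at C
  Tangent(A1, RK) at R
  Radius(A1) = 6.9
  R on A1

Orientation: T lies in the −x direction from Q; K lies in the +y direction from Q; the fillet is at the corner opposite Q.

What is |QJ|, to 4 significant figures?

54.06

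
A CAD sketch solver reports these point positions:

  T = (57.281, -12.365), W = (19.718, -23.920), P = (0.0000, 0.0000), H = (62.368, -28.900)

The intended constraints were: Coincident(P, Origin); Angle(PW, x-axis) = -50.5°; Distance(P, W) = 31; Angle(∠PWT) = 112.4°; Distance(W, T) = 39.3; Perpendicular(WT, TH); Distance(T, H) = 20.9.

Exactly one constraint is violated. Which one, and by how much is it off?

Distance(T, H) = 20.9 — off by 3.60.

P = (0.00, 0.00) ✓; PW at -50.50° ✓; |PW| = 31.00 ✓; ∠PWT = 112.4° ✓; |WT| = 39.30 ✓; ∠(WT, TH) = 90.00° ✓; |TH| = 17.30 ✗.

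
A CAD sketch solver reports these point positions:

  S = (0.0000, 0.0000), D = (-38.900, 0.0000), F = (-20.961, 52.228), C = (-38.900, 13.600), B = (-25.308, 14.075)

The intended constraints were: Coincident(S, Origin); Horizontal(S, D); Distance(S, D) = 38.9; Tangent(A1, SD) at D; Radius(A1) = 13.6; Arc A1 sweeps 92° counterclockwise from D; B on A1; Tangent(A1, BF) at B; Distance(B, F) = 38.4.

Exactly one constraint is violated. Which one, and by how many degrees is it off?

Tangent(A1, BF) at B — off by 8.50°.

S = (0.00, 0.00) ✓; S.y = 0.00, D.y = 0.00 ✓; |SD| = 38.90 ✓; ∠(CD, DS) = 90.00° ✓; |CD| = 13.60 ✓; bearing(C→B) − bearing(C→D) = 92.00° ✓; |CB| = 13.60 ✓; ∠(CB, BF) = 98.50° ✗; |BF| = 38.40 ✓.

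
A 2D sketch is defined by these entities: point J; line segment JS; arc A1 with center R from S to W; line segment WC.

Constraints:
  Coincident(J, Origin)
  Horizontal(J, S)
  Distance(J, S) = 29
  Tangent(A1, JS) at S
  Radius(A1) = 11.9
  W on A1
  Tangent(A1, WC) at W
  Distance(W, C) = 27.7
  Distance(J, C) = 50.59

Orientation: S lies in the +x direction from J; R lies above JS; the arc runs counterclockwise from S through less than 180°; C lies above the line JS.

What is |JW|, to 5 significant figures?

43.238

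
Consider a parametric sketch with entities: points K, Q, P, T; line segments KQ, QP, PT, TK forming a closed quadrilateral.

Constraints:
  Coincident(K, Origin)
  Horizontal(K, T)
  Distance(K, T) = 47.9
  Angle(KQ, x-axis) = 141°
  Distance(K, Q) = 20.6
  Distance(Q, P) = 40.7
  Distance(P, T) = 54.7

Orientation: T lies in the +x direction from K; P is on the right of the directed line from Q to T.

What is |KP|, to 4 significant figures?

24.82

Checks: |QP| = 40.70 ✓; |PT| = 54.70 ✓.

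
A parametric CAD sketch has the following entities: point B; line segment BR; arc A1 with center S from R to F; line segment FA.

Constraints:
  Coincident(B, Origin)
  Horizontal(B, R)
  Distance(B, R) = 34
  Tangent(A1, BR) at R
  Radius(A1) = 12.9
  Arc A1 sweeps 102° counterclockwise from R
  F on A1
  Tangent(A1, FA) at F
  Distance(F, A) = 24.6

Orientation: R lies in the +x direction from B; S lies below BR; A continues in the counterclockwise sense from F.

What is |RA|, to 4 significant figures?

40.35

B is at the origin; BR is horizontal with |BR| = 34.0 and R on the +x side, so R = (34.00, 0.000). Tangency of A1 to BR means the radius SR is perpendicular to BR, so S = R + (0, -12.9) = (34.00, -12.90). On A1, R sits at bearing 90° from S; a 102° counterclockwise sweep puts F at bearing 192°, so F = S + 12.9·(cos 192°, sin 192°) = (21.38, -15.58). The tangent condition forces SF to be normal to FA, so FA runs along (−sin 192°, cos 192°); with |FA| = 24.6, A = (26.50, -39.64). Then |RA| = |A − R| = 40.35.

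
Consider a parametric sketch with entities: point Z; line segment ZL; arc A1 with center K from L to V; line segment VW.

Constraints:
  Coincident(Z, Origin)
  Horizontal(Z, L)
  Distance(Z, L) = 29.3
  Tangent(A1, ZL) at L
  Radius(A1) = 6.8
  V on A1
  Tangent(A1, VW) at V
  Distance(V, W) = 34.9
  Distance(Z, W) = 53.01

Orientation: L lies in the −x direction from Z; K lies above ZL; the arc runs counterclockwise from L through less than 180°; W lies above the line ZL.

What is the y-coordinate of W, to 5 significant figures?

42.253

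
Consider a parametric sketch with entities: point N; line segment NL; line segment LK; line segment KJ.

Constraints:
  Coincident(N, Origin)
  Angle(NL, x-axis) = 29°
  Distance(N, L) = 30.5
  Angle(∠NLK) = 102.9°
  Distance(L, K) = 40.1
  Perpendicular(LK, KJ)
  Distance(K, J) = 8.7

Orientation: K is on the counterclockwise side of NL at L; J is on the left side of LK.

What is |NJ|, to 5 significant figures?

51.408

∠NLK = 102.9°, so LK runs at 29.0° + (180° − 102.9°) = 106.10° from the x-axis; with |LK| = 40.1, K = L + 40.1·(cos 106.10°, sin 106.10°) = (15.556, 53.314). LK ⟂ KJ; with |KJ| = 8.7 on the left of LK, J = K + 8.7·(-0.96078, -0.27731) = (7.1968, 50.901). Then |NJ| = |J − N| = 51.408.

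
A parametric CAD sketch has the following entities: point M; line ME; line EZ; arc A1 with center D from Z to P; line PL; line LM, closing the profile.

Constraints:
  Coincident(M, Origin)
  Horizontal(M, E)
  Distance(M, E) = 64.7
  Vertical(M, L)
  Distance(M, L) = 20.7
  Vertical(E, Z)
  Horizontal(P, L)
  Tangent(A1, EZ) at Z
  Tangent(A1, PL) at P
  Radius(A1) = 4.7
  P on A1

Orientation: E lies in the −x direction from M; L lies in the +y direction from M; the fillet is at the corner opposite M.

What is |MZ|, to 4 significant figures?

66.65

M is at the origin; M and E share the same y with |ME| = 64.7 and E on the −x side, so E = (-64.70, 0.000). M and L share the same x with |ML| = 20.7 and L on the +y side, so L = (0.000, 20.70). The virtual corner opposite M is at (-64.70, 20.70). Tangency of A1 to EZ means the radius DZ is perpendicular to EZ and the tangent condition forces DP to be normal to PL, with radius 4.7, so the center D sits 4.7 in from both sides at D = (-60.00, 16.00). That places the tangent points at Z = (-64.70, 16.00) on EZ and P = (-60.00, 20.70) on PL. Then |MZ| = |Z − M| = 66.65.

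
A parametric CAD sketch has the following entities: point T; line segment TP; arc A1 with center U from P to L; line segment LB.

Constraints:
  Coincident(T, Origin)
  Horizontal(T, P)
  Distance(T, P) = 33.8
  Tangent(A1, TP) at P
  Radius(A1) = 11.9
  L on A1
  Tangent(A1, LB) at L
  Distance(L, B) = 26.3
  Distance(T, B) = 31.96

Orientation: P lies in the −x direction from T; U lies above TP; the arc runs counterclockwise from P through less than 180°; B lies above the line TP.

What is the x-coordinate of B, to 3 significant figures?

-11.2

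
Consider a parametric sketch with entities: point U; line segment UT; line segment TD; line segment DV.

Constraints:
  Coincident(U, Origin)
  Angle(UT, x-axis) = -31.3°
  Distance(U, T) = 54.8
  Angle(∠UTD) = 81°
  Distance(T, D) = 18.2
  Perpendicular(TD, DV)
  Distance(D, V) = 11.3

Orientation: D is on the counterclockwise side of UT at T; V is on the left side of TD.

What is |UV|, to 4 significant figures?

43.89

∠UTD = 81.0°, so TD runs at -31.3° + (180° − 81.0°) = 67.70° from the x-axis; with |TD| = 18.2, D = T + 18.2·(cos 67.70°, sin 67.70°) = (53.73, -11.63). TD is perpendicular to DV; with |DV| = 11.3 on the left of TD, V = D + 11.3·(-0.9252, 0.3795) = (43.28, -7.343). Then |UV| = |V − U| = 43.89.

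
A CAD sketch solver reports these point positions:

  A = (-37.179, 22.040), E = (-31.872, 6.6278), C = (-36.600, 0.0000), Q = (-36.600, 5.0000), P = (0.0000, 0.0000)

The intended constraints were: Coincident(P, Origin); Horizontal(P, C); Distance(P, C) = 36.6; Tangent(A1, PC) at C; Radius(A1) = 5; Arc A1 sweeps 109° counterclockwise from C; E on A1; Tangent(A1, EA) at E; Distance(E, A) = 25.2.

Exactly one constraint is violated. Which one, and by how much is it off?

Distance(E, A) = 25.2 — off by 8.90.

P = (0.00, 0.00) ✓; P.y = 0.00, C.y = 0.00 ✓; |PC| = 36.60 ✓; ∠(QC, CP) = 90.00° ✓; |QC| = 5.000 ✓; bearing(Q→E) − bearing(Q→C) = 109.0° ✓; |QE| = 5.000 ✓; ∠(QE, EA) = 90.00° ✓; |EA| = 16.30 ✗.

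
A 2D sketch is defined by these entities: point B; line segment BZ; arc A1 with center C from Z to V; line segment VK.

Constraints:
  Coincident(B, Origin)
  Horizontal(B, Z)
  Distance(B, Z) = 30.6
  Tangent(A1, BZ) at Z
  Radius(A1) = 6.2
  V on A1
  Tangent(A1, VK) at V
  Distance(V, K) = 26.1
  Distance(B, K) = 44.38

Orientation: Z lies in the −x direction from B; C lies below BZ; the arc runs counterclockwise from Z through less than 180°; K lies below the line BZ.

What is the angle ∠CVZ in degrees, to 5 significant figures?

37.318°

Checks: |CV| = 6.200 ✓; ∠(CV, VK) = 90.00° ✓; |VK| = 26.10 ✓; |BK| = 44.38 ✓.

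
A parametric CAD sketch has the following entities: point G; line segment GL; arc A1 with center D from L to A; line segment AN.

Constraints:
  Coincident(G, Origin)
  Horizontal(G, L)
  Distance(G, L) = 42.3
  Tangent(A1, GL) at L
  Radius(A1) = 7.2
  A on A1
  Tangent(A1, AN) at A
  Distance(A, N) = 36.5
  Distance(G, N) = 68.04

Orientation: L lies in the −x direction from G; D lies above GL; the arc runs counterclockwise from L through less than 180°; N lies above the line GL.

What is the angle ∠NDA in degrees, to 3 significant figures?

78.8°

Checks: ∠(DL, LG) = 90.00° ✓; |DL| = 7.200 ✓; |DA| = 7.200 ✓; ∠(DA, AN) = 90.00° ✓; |AN| = 36.50 ✓; |GN| = 68.04 ✓.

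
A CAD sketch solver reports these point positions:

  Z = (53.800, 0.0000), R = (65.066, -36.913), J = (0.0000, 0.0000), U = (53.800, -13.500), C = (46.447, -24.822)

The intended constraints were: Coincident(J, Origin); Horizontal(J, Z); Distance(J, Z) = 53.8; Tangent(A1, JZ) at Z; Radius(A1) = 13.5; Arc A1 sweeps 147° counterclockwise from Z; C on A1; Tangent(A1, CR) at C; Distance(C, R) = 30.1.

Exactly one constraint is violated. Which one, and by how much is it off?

Distance(C, R) = 30.1 — off by 7.90.

J = (0.00, 0.00) ✓; J.y = 0.00, Z.y = 0.00 ✓; |JZ| = 53.80 ✓; ∠(UZ, ZJ) = 90.00° ✓; |UZ| = 13.50 ✓; bearing(U→C) − bearing(U→Z) = 147.0° ✓; |UC| = 13.50 ✓; ∠(UC, CR) = 90.00° ✓; |CR| = 22.20 ✗.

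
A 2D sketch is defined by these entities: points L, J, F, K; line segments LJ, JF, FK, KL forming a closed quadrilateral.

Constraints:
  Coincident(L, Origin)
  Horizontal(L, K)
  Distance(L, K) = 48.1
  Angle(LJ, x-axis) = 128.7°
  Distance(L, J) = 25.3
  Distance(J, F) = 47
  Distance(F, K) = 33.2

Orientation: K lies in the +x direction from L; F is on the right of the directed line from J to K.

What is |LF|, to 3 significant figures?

22.1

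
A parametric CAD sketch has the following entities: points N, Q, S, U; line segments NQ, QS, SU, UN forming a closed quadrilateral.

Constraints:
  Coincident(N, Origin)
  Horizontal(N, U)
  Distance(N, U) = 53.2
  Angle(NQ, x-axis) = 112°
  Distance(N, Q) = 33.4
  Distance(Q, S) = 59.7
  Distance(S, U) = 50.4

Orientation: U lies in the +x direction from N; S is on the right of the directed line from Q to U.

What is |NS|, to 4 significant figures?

26.30

Checks: |QS| = 59.70 ✓; |SU| = 50.40 ✓.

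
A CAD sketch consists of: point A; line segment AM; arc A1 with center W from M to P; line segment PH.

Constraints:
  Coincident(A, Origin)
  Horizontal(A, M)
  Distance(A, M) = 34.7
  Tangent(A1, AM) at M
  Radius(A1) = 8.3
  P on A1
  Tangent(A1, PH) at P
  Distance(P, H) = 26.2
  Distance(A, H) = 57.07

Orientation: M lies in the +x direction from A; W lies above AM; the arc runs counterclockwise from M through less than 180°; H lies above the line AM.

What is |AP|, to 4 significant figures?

43.52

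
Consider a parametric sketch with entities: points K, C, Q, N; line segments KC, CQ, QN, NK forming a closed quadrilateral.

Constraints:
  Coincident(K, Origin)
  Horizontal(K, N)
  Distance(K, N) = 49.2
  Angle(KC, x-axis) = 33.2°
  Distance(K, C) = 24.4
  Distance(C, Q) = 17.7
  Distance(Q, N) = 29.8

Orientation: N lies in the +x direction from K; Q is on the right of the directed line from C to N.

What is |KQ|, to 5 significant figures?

20.185

K is at the origin; KN is horizontal with |KN| = 49.2 and N in +x, so N = (49.2, 0). KC runs at 33.2° with |KC| = 24.4, so C = (20.417, 13.361). Q is determined by |CQ| = 17.7 and |QN| = 29.8 together: it lies at the intersection of circle(C, 17.7) and circle(N, 29.8). With |CN| = 31.733, the foot of the radical line on CN is 6.8102 from C and the perpendicular offset is √(17.7² − 6.8102²) = 16.337. Taking the right-of-CN solution: Q = (19.716, -4.3256).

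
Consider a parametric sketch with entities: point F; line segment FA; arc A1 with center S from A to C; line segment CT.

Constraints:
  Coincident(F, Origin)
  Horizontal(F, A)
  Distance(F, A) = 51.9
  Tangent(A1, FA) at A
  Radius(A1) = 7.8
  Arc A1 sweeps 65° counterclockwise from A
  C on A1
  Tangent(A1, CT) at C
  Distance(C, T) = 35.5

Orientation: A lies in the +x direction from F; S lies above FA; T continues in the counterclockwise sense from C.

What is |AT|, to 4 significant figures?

42.81

F is at the origin; F and A share the same y with |FA| = 51.9 and A on the +x side, so A = (51.90, 0.000). A1 meets FA tangentially, so SA is at right angles to FA, so S = A + (0, 7.8) = (51.90, 7.800). On A1, A sits at bearing -90° from S; a 65° counterclockwise sweep puts C at bearing -25°, so C = S + 7.8·(cos -25°, sin -25°) = (58.97, 4.504). Tangency of A1 to CT means the radius SC is perpendicular to CT, so CT runs along (−sin -25°, cos -25°); with |CT| = 35.5, T = (73.97, 36.68). Then |AT| = |T − A| = 42.81.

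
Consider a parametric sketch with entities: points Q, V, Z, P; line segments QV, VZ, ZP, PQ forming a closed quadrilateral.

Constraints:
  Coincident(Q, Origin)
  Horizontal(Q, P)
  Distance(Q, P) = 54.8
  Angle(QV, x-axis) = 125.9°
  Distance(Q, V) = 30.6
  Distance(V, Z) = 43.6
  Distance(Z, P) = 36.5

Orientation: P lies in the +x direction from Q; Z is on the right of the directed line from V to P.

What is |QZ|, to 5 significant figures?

18.313

Checks: |VZ| = 43.60 ✓; |ZP| = 36.50 ✓.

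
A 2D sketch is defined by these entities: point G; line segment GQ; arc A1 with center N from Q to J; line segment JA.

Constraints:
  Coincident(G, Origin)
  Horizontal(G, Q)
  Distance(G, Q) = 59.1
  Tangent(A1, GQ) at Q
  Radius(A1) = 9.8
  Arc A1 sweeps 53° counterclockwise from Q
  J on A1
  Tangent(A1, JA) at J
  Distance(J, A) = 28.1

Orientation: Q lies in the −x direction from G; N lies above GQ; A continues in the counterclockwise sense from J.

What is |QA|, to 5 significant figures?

36.138

G is at the origin; G and Q share the same y with |GQ| = 59.1 and Q on the −x side, so Q = (-59.100, 0.0000). A1 meets GQ tangentially, so NQ is at right angles to GQ, so N = Q + (0, 9.8) = (-59.100, 9.8000). On A1, Q sits at bearing -90° from N; a 53° counterclockwise sweep puts J at bearing -37°, so J = N + 9.8·(cos -37°, sin -37°) = (-51.273, 3.9022). Since A1 is tangent to JA there, NJ ⟂ JA, so JA runs along (−sin -37°, cos -37°); with |JA| = 28.1, A = (-34.362, 26.344). Then |QA| = |A − Q| = 36.138.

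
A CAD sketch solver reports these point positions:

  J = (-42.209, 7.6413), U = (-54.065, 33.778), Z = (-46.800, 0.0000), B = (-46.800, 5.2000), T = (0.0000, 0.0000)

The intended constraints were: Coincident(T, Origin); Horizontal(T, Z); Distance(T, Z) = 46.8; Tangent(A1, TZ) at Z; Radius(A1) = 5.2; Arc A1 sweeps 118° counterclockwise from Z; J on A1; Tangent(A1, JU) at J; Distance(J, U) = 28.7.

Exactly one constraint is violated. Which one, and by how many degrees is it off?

Tangent(A1, JU) at J — off by 3.60°.

T = (0.00, 0.00) ✓; T.y = 0.00, Z.y = 0.00 ✓; |TZ| = 46.80 ✓; ∠(BZ, ZT) = 90.00° ✓; |BZ| = 5.200 ✓; bearing(B→J) − bearing(B→Z) = 118.0° ✓; |BJ| = 5.200 ✓; ∠(BJ, JU) = 93.60° ✗; |JU| = 28.70 ✓.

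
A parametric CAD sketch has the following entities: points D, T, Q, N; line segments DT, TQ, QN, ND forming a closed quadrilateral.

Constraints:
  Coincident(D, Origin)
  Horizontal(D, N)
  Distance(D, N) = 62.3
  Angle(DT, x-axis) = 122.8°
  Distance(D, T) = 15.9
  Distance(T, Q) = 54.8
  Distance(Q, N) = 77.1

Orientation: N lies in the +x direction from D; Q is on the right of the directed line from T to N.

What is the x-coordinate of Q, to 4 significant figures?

-2.908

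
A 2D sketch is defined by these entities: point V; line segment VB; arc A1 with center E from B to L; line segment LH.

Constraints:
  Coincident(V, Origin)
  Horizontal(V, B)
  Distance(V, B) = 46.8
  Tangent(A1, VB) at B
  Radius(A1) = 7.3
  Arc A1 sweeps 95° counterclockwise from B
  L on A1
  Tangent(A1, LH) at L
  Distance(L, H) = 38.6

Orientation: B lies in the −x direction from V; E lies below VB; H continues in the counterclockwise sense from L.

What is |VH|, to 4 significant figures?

68.73

On A1, B sits at bearing 90° from E; a 95° counterclockwise sweep puts L at bearing 185°, so L = E + 7.3·(cos 185°, sin 185°) = (-54.07, -7.936). The tangent condition forces EL to be normal to LH, so LH runs along (−sin 185°, cos 185°); with |LH| = 38.6, H = (-50.71, -46.39). Then |VH| = |H − V| = 68.73.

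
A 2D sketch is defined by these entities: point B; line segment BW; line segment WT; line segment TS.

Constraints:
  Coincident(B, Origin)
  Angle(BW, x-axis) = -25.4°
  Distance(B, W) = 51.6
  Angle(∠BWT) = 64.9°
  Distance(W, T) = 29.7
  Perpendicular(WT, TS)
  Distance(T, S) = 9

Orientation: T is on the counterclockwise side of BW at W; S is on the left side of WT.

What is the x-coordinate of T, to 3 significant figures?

46.8

B is at the origin; BW runs at -25.4° with length 51.6, so W = 51.6·(cos -25.4°, sin -25.4°) = (46.6, -22.1). ∠BWT = 64.9°, so WT runs at -25.4° + (180° − 64.9°) = 89.7° from the x-axis; with |WT| = 29.7, T = W + 29.7·(cos 89.7°, sin 89.7°) = (46.8, 7.57). So T.x = 46.8.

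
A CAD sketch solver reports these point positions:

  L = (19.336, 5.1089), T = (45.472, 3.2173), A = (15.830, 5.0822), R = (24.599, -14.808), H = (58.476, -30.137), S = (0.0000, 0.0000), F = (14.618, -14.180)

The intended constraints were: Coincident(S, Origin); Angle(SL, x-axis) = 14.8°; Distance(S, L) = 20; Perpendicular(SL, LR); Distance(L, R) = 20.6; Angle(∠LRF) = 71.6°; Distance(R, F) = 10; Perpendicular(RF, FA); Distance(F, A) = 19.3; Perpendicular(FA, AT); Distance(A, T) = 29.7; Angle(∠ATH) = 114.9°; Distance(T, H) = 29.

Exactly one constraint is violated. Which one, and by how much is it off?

Distance(T, H) = 29 — off by 6.80.

S = (0.00, 0.00) ✓; SL at 14.80° ✓; |SL| = 20.00 ✓; ∠(SL, LR) = 90.00° ✓; |LR| = 20.60 ✓; ∠LRF = 71.60° ✓; |RF| = 10.00 ✓; ∠(RF, FA) = 90.00° ✓; |FA| = 19.30 ✓; ∠(FA, AT) = 90.00° ✓; |AT| = 29.70 ✓; ∠ATH = 114.9° ✓; |TH| = 35.80 ✗.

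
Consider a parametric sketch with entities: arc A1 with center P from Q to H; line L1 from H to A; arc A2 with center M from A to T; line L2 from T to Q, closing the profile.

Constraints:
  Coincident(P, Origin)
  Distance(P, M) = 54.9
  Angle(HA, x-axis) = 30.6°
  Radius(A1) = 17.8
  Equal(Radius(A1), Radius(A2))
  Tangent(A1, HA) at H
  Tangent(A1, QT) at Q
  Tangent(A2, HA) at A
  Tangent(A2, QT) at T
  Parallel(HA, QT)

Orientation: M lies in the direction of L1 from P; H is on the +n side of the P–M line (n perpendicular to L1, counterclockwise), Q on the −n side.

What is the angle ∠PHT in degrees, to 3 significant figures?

57.0°

The slot axis is L1's direction at 30.6°, so u = (cos 30.6°, sin 30.6°) = (0.861, 0.509) and n = (−sin 30.6°, cos 30.6°) = (-0.509, 0.861). P is at the origin and M lies 54.9 along u from P, so M = 54.9·u = (47.3, 27.9). Tangency of A1 to both parallel lines with radius 17.8 puts H and Q at P ± 17.8·n: H = (-9.06, 15.3), Q = (9.06, -15.3). Equal radii place A and T the same way about M: A = M + 17.8·n = (38.2, 43.3), T = M − 17.8·n = (56.3, 12.6). Then cos ∠PHT = HP·HT / (|HP||HT|), giving 57.0°.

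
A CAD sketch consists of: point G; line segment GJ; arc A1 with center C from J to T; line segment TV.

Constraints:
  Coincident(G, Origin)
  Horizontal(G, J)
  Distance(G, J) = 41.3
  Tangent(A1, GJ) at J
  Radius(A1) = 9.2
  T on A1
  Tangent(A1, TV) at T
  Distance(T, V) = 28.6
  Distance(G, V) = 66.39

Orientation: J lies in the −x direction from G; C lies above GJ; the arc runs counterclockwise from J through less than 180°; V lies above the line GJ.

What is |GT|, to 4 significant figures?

38.58

G is at the origin; G and J share the same y with |GJ| = 41.3 and J on the −x side, so J = (-41.30, 0.000). A1 meets GJ tangentially, so CJ is at right angles to GJ, so C = J + (0, 9.2) = (-41.30, 9.200). Since CT ⟂ TV (tangency), |CV| = √(9.2² + 28.6²) = 30.04 regardless of where T sits on A1. So V lies on both circle(G, 66.39) and circle(C, 30.04); the above-GJ intersection is V = (-56.25, 35.26). T is the foot of the tangent from V: T = (-35.11, 16.00).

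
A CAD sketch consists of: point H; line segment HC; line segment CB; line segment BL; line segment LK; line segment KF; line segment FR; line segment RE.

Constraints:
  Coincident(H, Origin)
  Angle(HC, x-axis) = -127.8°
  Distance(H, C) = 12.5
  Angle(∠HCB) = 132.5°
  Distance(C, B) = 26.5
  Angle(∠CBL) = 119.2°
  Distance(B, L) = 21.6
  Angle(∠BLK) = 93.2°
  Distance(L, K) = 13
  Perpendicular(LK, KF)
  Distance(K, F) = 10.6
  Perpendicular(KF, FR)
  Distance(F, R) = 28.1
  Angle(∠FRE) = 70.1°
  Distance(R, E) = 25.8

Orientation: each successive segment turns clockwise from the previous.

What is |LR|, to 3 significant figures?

18.4

The perpendicularity gives KF at right angles to LK, so KF runs at -52.9°; with |KF| = 10.6, F = (-29.4, 5.27). KF ⟂ FR, so FR runs at -143°; with |FR| = 28.1, R = (-51.8, -11.7). Then |LR| = |R − L| = 18.4.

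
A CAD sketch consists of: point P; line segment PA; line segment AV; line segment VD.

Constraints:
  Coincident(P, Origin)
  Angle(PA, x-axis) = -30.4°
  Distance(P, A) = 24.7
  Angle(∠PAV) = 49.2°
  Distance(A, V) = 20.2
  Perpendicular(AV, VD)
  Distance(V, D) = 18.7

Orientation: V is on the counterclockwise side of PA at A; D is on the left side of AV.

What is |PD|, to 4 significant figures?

4.061

∠PAV = 49.2°, so AV runs at -30.4° + (180° − 49.2°) = 100.4° from the x-axis; with |AV| = 20.2, V = A + 20.2·(cos 100.4°, sin 100.4°) = (17.66, 7.369). The perpendicularity gives VD at right angles to AV; with |VD| = 18.7 on the left of AV, D = V + 18.7·(-0.9836, -0.1805) = (-0.7352, 3.993). Then |PD| = |D − P| = 4.061.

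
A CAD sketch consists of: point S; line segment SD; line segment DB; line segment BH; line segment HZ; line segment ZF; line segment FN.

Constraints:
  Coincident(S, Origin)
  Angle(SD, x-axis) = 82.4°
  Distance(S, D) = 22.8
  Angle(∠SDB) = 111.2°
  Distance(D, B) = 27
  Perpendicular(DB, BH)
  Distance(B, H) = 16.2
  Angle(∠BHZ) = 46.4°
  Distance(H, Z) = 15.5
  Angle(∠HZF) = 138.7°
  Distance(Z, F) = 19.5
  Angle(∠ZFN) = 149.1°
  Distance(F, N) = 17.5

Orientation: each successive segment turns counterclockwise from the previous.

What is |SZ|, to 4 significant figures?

28.72

The perpendicularity gives BH at right angles to DB, so BH runs at -118.8°; with |BH| = 16.2, H = (-28.45, 21.41). ∠BHZ = 46.4° gives HZ at 14.80° from the x-axis; with |HZ| = 15.5, Z = (-13.46, 25.37). Then |SZ| = |Z − S| = 28.72.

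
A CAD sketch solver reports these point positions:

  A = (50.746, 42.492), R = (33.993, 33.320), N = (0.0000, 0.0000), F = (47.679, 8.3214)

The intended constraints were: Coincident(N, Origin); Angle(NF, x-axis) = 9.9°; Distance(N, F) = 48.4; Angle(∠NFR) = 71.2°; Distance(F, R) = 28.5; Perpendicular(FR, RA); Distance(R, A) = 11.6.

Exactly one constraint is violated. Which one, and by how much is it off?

Distance(R, A) = 11.6 — off by 7.50.

N = (0.00, 0.00) ✓; NF at 9.900° ✓; |NF| = 48.40 ✓; ∠NFR = 71.20° ✓; |FR| = 28.50 ✓; ∠(FR, RA) = 90.00° ✓; |RA| = 19.10 ✗.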